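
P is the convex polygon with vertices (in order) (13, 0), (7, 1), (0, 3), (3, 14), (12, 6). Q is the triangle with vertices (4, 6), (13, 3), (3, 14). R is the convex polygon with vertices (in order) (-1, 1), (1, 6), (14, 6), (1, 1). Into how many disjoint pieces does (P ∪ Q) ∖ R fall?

2

(P ∪ Q) ∖ R splits into 2 disjoint pieces (area 25.3963, area 44.8571).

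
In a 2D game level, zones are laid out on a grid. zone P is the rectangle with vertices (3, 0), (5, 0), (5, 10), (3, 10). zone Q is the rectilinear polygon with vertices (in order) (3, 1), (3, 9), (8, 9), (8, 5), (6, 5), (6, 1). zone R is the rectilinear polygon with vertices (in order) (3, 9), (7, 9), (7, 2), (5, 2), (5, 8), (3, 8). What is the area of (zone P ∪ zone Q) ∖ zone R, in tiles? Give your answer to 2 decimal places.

23.00

|zone P ∪ zone Q| = 36.
|(zone P ∪ zone Q) ∩ zone R| = 13.
|(zone P ∪ zone Q) ∖ zone R| = 36 − 13 = 23.00.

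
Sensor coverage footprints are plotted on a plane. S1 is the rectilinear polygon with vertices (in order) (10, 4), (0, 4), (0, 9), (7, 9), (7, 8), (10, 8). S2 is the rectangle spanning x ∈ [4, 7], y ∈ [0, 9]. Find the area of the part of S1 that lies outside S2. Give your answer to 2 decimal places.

32.00

|S1| = 47, |S1∩S2| = 15.
|S1 ∖ S2| = |S1| − |S1∩S2| = 47 − 15 = 32.00.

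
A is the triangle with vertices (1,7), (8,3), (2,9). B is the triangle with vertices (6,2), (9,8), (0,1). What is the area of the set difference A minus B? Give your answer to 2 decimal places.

|A| = 9, |A∩B| = 1.3426.
|A ∖ B| = |A| − |A∩B| = 9 − 1.3426 = 7.66.

7.66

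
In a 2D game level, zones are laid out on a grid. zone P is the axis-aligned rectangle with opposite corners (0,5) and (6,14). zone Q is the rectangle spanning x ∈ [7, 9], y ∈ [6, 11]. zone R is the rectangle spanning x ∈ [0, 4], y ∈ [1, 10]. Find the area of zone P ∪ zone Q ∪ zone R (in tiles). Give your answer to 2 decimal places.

80.00

By inclusion–exclusion:
Individual areas: |zone P| = 54, |zone Q| = 10, |zone R| = 36.
|zone P∩zone Q| = 0 (no overlap).
|zone P∩zone R|: x∈[0,4], y∈[5,10] → 4·5 = 20.
|zone Q∩zone R| = 0 (no overlap).
|zone P∩zone Q∩zone R| = 0.
|zone P ∪ zone Q ∪ zone R| = 100 − 20 + 0 = 80.00.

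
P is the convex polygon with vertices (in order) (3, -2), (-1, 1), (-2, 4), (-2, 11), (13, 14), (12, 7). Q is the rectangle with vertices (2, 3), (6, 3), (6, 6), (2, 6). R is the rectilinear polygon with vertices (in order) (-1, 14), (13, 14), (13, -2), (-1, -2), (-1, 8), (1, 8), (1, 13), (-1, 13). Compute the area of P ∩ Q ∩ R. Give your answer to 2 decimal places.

The intersection is the polygon with vertices (2,6), (6,6), (6,3), (2,3).
By the shoelace formula its area is 12.00.

12.00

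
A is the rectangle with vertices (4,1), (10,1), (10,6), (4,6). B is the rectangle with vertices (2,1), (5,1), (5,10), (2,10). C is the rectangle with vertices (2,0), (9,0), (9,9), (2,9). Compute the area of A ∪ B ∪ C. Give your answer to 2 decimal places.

71.00

By inclusion–exclusion:
Individual areas: |A| = 30, |B| = 27, |C| = 63.
|A∩B|: x∈[4,5], y∈[1,6] → 1·5 = 5.
|A∩C|: x∈[4,9], y∈[1,6] → 5·5 = 25.
|B∩C|: x∈[2,5], y∈[1,9] → 3·8 = 24.
|A∩B∩C| = 5.
|A ∪ B ∪ C| = 120 − 54 + 5 = 71.00.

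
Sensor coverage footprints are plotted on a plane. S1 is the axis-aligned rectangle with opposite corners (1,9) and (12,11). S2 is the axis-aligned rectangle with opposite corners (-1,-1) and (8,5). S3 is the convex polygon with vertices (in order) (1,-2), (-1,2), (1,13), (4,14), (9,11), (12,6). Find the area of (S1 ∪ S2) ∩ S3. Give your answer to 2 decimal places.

56.63

|S1 ∪ S2| = 76.
|(S1 ∪ S2) ∩ S3| = 56.63.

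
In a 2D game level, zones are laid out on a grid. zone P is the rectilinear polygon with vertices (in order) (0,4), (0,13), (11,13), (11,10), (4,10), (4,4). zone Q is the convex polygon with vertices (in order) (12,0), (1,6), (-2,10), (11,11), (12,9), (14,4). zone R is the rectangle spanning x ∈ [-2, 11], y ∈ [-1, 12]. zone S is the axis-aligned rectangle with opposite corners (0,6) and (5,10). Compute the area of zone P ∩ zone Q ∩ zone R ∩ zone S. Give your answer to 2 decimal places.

15.33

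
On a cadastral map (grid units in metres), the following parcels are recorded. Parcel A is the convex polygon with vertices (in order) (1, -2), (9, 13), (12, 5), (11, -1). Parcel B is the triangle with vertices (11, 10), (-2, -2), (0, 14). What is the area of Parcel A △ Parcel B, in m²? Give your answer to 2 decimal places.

|Parcel A| = 84, |Parcel B| = 92, |Parcel A∩Parcel B| = 13.3317.
|Parcel A △ Parcel B| = |Parcel A| + |Parcel B| − 2·|Parcel A∩Parcel B| = 84 + 92 − 26.6635 = 149.34.

149.34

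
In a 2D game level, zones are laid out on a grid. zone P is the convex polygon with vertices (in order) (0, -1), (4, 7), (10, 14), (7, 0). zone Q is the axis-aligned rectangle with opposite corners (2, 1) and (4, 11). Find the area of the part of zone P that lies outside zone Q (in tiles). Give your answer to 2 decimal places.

|zone P| = 57.5, |zone P∩zone Q| = 8.
|zone P ∖ zone Q| = |zone P| − |zone P∩zone Q| = 57.5 − 8 = 49.50.

49.50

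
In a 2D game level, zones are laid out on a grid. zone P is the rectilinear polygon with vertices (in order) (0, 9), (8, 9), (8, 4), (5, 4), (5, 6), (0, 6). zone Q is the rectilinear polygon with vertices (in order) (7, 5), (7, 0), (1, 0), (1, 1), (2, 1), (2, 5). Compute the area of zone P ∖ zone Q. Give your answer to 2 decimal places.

28.00

|zone P| = 30, |zone P∩zone Q| = 2.
|zone P ∖ zone Q| = |zone P| − |zone P∩zone Q| = 30 − 2 = 28.00.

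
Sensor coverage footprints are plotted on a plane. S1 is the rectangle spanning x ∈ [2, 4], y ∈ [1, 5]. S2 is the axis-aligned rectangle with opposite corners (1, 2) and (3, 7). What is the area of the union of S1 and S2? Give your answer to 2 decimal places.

By inclusion–exclusion:
Individual areas: |S1| = 8, |S2| = 10.
|S1∩S2|: x∈[2,3], y∈[2,5] → 1·3 = 3.
|S1 ∪ S2| = 18 − 3 = 15.00.

15.00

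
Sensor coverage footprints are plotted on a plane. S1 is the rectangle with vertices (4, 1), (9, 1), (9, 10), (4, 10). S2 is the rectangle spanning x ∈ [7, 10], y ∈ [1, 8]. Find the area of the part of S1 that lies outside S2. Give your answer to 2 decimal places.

|S1∩S2|: x∈[7,9], y∈[1,8] → 2·7 = 14.
|S1| = 45.
|S1 ∖ S2| = |S1| − |S1∩S2| = 45 − 14 = 31.00.

31.00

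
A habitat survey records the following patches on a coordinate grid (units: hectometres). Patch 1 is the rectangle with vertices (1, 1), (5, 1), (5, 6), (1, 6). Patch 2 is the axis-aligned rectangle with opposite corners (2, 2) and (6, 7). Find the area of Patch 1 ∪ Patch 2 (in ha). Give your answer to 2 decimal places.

28.00

By inclusion–exclusion:
Individual areas: |Patch 1| = 20, |Patch 2| = 20.
|Patch 1∩Patch 2|: x∈[2,5], y∈[2,6] → 3·4 = 12.
|Patch 1 ∪ Patch 2| = 40 − 12 = 28.00.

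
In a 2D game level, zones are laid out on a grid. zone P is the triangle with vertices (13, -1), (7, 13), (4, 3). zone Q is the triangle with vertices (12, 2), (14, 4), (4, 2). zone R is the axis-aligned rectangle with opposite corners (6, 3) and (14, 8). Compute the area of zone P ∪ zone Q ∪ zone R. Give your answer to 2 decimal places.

By inclusion–exclusion:
Individual areas: |zone P| = 51, |zone Q| = 8, |zone R| = 40.
|zone P∩zone Q| = 5.1321.
|zone P∩zone R| = 21.0714.
|zone Q∩zone R| = 2.
|zone P∩zone Q∩zone R| = 0.4812.
|zone P ∪ zone Q ∪ zone R| = 99 − 28.2035 + 0.4812 = 71.28.

71.28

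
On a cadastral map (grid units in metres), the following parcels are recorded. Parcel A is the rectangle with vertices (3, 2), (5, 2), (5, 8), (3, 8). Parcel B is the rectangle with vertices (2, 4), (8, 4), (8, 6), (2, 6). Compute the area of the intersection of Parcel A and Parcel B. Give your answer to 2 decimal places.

4.00

|Parcel A∩Parcel B|: x∈[3,5], y∈[4,6] → 2·2 = 4.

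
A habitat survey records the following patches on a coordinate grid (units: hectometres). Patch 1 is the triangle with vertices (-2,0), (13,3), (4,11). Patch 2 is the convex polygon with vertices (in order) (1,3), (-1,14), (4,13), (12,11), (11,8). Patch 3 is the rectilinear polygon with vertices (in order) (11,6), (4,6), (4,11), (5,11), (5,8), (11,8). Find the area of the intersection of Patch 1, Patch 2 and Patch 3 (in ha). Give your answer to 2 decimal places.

10.45

The intersection is the polygon with vertices (5,10.111), (5,8), (7.375,8), (8.68,6.84), (7,6), (4,6), (4,11).
By the shoelace formula its area is 10.45.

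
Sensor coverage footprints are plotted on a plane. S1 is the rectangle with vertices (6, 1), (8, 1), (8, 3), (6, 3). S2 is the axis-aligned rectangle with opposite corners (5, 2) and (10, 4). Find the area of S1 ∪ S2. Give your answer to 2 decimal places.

By inclusion–exclusion:
Individual areas: |S1| = 4, |S2| = 10.
|S1∩S2|: x∈[6,8], y∈[2,3] → 2·1 = 2.
|S1 ∪ S2| = 14 − 2 = 12.00.

12.00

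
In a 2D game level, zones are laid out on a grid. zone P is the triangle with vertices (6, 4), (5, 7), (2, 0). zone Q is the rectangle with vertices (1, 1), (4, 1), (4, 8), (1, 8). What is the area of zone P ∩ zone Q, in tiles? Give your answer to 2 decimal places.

The intersection is the polygon with vertices (4,4.667), (4,2), (3,1), (2.429,1).
By the shoelace formula its area is 2.38.

2.38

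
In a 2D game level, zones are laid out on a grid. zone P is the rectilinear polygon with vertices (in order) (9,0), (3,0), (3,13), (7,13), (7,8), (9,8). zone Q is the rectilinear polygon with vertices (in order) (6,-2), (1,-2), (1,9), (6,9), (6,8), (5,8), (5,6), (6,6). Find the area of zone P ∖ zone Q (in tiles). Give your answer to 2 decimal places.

43.00

|zone P| = 68, |zone P∩zone Q| = 25.
|zone P ∖ zone Q| = |zone P| − |zone P∩zone Q| = 68 − 25 = 43.00.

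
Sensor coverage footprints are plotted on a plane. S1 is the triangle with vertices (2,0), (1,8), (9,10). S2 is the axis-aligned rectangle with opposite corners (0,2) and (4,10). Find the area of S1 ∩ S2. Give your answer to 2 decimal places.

16.62

The intersection is the polygon with vertices (1,8), (4,8.75), (4,2.857), (3.4,2), (1.75,2).
By the shoelace formula its area is 16.62.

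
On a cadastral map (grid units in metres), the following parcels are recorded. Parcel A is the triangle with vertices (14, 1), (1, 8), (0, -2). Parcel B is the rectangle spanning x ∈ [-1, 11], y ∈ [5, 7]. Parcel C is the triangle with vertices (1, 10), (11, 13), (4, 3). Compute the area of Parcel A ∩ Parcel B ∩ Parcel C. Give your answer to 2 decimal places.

The intersection is the polygon with vertices (3.143,5), (2.286,7), (2.857,7), (5.721,5.458), (5.4,5).
By the shoelace formula its area is 3.73.

3.73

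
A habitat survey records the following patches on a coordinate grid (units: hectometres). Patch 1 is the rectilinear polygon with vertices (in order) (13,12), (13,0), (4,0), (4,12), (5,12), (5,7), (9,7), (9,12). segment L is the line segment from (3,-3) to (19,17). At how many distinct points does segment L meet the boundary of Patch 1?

The segment meets the boundary at (13,9.5), (5.4,0).

2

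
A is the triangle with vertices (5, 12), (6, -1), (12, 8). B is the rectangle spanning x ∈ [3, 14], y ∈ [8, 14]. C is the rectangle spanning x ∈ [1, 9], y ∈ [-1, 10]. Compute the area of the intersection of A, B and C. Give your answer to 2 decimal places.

7.47

The intersection is the polygon with vertices (9,9.714), (9,8), (5.308,8), (5.154,10), (8.5,10).
By the shoelace formula its area is 7.47.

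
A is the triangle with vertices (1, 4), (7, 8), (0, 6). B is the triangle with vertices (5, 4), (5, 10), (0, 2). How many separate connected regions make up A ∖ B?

A ∖ B splits into 2 disjoint pieces (area 3.8012, area 0.7619).

2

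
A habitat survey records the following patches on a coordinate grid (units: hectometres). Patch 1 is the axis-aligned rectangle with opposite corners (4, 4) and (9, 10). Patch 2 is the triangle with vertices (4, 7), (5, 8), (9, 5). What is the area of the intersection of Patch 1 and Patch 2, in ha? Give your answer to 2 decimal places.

The intersection is the polygon with vertices (5,8), (9,5), (4,7).
By the shoelace formula its area is 3.50.

3.50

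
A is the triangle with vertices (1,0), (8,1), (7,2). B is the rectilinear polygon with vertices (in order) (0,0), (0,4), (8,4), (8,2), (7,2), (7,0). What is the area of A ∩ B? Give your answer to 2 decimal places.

The intersection is the polygon with vertices (1,0), (7,2), (7,0.857).
By the shoelace formula its area is 3.43.

3.43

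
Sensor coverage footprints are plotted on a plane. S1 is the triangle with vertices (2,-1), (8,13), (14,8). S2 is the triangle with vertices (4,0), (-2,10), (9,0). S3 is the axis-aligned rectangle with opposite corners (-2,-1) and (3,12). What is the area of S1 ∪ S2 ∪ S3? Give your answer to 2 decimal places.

130.30

By inclusion–exclusion:
Individual areas: |S1| = 57, |S2| = 25, |S3| = 65.
|S1∩S2| = 6.4419.
|S1∩S3| = 0.7917.
|S2∩S3| = 9.4697.
|S1∩S2∩S3| = 0.
|S1 ∪ S2 ∪ S3| = 147 − 16.7032 + 0 = 130.30.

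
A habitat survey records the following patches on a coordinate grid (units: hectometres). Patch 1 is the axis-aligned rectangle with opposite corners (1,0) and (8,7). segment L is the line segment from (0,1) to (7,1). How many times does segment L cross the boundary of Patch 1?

1

The segment meets the boundary at (1,1).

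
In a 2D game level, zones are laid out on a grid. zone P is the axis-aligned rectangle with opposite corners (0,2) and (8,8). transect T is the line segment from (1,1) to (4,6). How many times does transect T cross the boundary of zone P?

The segment meets the boundary at (1.6,2).

1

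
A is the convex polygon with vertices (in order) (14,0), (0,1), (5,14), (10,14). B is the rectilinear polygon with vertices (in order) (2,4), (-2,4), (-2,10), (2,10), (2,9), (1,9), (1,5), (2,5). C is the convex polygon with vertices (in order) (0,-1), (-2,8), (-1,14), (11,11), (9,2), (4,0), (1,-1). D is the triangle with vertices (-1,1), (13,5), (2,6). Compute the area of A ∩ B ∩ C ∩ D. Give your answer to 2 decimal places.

0.65

The intersection is the polygon with vertices (2,4), (1.154,4), (1.538,5), (2,5).
By the shoelace formula its area is 0.65.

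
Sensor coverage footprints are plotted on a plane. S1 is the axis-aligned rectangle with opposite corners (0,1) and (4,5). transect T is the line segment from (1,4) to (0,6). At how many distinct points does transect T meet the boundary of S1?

The segment meets the boundary at (0.5,5).

1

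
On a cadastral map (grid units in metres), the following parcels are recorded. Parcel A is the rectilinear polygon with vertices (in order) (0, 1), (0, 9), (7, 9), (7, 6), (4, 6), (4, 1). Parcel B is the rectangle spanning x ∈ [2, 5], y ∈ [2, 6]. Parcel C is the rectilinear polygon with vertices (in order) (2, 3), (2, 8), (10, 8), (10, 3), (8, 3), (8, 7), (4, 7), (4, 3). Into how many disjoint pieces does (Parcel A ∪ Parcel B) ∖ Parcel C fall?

(Parcel A ∪ Parcel B) ∖ Parcel C is a single connected region.

1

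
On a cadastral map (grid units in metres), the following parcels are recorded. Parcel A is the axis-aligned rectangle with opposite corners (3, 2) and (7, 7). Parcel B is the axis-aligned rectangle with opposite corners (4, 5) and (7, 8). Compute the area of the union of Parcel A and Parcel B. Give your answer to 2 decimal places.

23.00

By inclusion–exclusion:
Individual areas: |Parcel A| = 20, |Parcel B| = 9.
|Parcel A∩Parcel B|: x∈[4,7], y∈[5,7] → 3·2 = 6.
|Parcel A ∪ Parcel B| = 29 − 6 = 23.00.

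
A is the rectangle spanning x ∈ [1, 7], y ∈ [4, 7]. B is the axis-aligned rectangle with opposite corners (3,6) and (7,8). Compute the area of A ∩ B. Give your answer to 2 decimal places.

|A∩B|: x∈[3,7], y∈[6,7] → 4·1 = 4.

4.00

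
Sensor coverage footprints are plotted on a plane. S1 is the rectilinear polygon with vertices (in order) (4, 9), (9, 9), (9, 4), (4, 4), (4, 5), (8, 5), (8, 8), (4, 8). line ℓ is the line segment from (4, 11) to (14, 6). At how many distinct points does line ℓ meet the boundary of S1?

2

The segment meets the boundary at (9,8.5), (8,9).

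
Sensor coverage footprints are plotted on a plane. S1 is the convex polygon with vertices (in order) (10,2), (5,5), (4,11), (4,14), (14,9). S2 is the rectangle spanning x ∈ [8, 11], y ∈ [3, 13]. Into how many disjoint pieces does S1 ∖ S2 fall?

S1 ∖ S2 splits into 3 disjoint pieces (area 1.119, area 31.7, area 10.125).

3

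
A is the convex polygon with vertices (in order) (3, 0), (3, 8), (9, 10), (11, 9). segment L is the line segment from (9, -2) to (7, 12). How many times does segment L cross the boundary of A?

2

The segment meets the boundary at (7.364,9.455), (7.923,5.538).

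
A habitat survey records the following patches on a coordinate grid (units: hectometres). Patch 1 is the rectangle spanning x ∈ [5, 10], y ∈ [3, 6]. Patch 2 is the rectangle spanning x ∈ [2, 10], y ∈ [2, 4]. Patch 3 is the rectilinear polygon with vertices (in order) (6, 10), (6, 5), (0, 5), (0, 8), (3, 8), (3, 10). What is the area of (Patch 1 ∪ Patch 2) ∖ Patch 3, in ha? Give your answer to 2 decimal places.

|Patch 1 ∪ Patch 2| = 26.
|(Patch 1 ∪ Patch 2) ∩ Patch 3| = 1.
|(Patch 1 ∪ Patch 2) ∖ Patch 3| = 26 − 1 = 25.00.

25.00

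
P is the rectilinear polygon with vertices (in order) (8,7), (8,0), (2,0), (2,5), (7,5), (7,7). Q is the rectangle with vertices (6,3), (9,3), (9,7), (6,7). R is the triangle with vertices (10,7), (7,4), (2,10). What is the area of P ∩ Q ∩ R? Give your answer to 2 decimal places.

2.92

The intersection is the polygon with vertices (7,5), (7,7), (8,7), (8,5), (7,4), (6.167,5).
By the shoelace formula its area is 2.92.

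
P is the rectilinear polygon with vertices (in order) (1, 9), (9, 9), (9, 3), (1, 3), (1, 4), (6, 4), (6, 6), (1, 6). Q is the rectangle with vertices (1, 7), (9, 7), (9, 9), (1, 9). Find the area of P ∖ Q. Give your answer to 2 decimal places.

22.00

|P| = 38, |P∩Q| = 16.
|P ∖ Q| = |P| − |P∩Q| = 38 − 16 = 22.00.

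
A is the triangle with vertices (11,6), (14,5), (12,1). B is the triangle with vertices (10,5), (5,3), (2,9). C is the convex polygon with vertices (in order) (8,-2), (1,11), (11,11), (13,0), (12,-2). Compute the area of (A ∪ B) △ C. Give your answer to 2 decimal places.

82.41

|A ∪ B| = 25.
|(A ∪ B) ∩ C| = 20.5444.
|(A ∪ B) △ C| = 25 + 98.5 − 41.0888 = 82.41.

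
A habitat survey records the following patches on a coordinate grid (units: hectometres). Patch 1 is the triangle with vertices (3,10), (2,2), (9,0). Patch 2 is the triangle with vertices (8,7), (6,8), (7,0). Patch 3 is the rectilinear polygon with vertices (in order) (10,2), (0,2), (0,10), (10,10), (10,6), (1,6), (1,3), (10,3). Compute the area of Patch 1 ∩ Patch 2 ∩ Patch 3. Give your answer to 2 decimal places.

The intersection is the polygon with vertices (6.625,3), (7.2,3), (7.385,2.692), (7.286,2), (6.75,2).
By the shoelace formula its area is 0.63.

0.63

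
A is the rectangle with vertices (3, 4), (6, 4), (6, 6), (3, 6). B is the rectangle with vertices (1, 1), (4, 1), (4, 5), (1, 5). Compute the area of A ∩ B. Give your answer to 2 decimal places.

|A∩B|: x∈[3,4], y∈[4,5] → 1·1 = 1.

1.00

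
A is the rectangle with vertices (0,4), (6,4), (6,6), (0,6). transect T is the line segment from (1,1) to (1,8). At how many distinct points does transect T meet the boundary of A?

The segment meets the boundary at (1,6), (1,4).

2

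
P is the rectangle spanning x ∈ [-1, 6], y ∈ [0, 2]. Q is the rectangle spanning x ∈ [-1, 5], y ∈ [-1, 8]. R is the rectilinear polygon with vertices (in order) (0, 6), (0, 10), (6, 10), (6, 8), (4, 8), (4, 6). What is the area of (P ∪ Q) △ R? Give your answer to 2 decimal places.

|P ∪ Q| = 56.
|(P ∪ Q) ∩ R| = 8.
|(P ∪ Q) △ R| = 56 + 20 − 16 = 60.00.

60.00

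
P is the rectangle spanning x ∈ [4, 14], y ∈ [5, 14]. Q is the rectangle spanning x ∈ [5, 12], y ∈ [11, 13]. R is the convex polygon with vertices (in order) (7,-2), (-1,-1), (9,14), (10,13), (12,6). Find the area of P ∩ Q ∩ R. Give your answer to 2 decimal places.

The intersection is the polygon with vertices (10,13), (10.571,11), (7,11), (8.333,13).
By the shoelace formula its area is 5.24.

5.24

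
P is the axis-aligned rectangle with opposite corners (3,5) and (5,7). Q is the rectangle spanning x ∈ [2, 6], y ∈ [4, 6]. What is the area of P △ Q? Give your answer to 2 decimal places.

8.00

|P∩Q|: x∈[3,5], y∈[5,6] → 2·1 = 2.
|P △ Q| = |P| + |Q| − 2·|P∩Q| = 4 + 8 − 4 = 8.00.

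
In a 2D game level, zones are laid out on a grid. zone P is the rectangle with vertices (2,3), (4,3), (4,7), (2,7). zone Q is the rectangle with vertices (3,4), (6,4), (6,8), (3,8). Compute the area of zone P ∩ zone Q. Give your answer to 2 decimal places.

|zone P∩zone Q|: x∈[3,4], y∈[4,7] → 1·3 = 3.

3.00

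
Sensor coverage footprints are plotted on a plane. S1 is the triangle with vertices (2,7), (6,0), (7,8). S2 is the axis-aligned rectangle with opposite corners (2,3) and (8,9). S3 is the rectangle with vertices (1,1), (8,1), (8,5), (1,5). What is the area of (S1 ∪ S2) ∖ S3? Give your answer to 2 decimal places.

24.35

|S1 ∪ S2| = 39.1339.
|(S1 ∪ S2) ∩ S3| = 14.7857.
|(S1 ∪ S2) ∖ S3| = 39.1339 − 14.7857 = 24.35.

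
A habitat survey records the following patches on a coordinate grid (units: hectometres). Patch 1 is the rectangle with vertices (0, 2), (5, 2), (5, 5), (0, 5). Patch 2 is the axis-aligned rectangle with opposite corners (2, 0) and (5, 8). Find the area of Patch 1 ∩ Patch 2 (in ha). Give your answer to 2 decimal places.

|Patch 1∩Patch 2|: x∈[2,5], y∈[2,5] → 3·3 = 9.

9.00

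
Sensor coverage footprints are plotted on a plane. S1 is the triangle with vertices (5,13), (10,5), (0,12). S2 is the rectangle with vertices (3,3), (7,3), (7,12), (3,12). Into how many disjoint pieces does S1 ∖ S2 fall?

2

S1 ∖ S2 splits into 2 disjoint pieces (area 5.9625, area 4.05).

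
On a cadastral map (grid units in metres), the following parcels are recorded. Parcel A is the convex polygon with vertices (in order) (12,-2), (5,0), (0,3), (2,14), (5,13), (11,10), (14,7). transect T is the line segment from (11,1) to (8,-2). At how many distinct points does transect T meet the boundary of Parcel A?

1

The segment meets the boundary at (8.889,-1.111).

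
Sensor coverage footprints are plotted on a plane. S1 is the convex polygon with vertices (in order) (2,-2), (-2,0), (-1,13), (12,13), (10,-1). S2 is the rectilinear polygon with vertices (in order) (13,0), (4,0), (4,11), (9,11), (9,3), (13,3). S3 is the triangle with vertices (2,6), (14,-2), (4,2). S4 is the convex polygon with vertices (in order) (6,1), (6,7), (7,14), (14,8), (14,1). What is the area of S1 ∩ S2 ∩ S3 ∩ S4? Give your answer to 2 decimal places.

The intersection is the polygon with vertices (6,1.2), (6,3.333), (9.5,1), (6.5,1).
By the shoelace formula its area is 4.03.

4.03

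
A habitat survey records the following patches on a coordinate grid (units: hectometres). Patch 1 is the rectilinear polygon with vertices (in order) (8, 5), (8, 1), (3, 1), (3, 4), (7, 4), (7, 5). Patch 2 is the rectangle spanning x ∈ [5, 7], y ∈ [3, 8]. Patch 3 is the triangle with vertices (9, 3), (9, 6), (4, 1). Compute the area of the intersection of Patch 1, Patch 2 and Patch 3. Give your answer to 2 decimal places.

The intersection is the polygon with vertices (7,3), (6,3), (7,4).
By the shoelace formula its area is 0.50.

0.50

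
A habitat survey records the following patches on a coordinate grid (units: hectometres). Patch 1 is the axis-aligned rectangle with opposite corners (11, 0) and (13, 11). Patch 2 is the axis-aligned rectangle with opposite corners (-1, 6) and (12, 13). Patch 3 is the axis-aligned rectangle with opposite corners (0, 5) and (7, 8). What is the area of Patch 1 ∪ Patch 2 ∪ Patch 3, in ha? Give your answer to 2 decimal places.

By inclusion–exclusion:
Individual areas: |Patch 1| = 22, |Patch 2| = 91, |Patch 3| = 21.
|Patch 1∩Patch 2|: x∈[11,12], y∈[6,11] → 1·5 = 5.
|Patch 1∩Patch 3| = 0 (no overlap).
|Patch 2∩Patch 3|: x∈[0,7], y∈[6,8] → 7·2 = 14.
|Patch 1∩Patch 2∩Patch 3| = 0.
|Patch 1 ∪ Patch 2 ∪ Patch 3| = 134 − 19 + 0 = 115.00.

115.00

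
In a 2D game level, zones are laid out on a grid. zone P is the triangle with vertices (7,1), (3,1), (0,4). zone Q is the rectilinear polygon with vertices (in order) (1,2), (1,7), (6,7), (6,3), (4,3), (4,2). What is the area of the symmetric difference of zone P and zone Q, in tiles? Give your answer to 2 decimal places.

24.43

|zone P| = 6, |zone Q| = 23, |zone P∩zone Q| = 2.2857.
|zone P △ zone Q| = |zone P| + |zone Q| − 2·|zone P∩zone Q| = 6 + 23 − 4.5714 = 24.43.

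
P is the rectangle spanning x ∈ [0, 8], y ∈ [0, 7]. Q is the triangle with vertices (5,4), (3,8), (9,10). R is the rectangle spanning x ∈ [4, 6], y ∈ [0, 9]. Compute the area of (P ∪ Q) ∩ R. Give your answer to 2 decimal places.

The region (P ∪ Q) ∩ R is the polygon with vertices (4,0), (4,8.333), (6,9), (6,0).
By the shoelace formula its area is 17.33.

17.33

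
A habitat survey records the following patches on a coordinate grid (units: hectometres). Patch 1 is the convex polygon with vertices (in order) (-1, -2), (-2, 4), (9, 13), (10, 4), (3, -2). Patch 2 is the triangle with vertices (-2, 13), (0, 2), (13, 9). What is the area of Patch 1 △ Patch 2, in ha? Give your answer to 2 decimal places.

95.24

|Patch 1| = 102, |Patch 2| = 78.5, |Patch 1∩Patch 2| = 42.6291.
|Patch 1 △ Patch 2| = |Patch 1| + |Patch 2| − 2·|Patch 1∩Patch 2| = 102 + 78.5 − 85.2583 = 95.24.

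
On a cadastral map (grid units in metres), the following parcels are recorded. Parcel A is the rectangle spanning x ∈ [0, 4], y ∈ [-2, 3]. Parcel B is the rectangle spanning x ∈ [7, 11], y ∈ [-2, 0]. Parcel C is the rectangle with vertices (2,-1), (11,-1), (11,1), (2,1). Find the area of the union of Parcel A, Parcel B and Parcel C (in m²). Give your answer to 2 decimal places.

38.00

By inclusion–exclusion:
Individual areas: |Parcel A| = 20, |Parcel B| = 8, |Parcel C| = 18.
|Parcel A∩Parcel B| = 0 (no overlap).
|Parcel A∩Parcel C|: x∈[2,4], y∈[-1,1] → 2·2 = 4.
|Parcel B∩Parcel C|: x∈[7,11], y∈[-1,0] → 4·1 = 4.
|Parcel A∩Parcel B∩Parcel C| = 0.
|Parcel A ∪ Parcel B ∪ Parcel C| = 46 − 8 + 0 = 38.00.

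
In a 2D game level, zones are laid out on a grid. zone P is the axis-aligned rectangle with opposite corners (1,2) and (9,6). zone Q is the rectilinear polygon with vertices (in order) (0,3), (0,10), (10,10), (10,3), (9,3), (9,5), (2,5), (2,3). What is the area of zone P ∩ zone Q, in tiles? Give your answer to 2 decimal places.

10.00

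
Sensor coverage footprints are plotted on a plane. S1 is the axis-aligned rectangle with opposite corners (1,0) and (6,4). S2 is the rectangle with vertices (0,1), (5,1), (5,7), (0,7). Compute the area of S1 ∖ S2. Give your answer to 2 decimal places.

|S1∩S2|: x∈[1,5], y∈[1,4] → 4·3 = 12.
|S1| = 20.
|S1 ∖ S2| = |S1| − |S1∩S2| = 20 − 12 = 8.00.

8.00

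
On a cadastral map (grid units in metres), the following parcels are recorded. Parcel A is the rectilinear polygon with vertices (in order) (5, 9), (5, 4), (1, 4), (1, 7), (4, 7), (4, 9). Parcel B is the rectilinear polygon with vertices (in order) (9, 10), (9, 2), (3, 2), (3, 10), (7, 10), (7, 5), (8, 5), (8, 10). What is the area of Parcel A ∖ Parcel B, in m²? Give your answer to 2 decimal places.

6.00

|Parcel A| = 14, |Parcel A∩Parcel B| = 8.
|Parcel A ∖ Parcel B| = |Parcel A| − |Parcel A∩Parcel B| = 14 − 8 = 6.00.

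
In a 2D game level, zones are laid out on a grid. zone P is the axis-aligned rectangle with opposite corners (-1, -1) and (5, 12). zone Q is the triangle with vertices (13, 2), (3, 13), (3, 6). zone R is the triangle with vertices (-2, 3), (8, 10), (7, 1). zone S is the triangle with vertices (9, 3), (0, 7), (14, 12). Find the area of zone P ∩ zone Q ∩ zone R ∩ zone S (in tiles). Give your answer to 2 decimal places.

3.20

The intersection is the polygon with vertices (3,6.5), (5,7.9), (5,5.2), (3,6).
By the shoelace formula its area is 3.20.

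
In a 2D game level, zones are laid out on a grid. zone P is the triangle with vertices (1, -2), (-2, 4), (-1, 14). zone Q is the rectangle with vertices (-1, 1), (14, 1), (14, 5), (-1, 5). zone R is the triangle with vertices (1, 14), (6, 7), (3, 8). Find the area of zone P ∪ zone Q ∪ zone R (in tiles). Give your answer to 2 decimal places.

By inclusion–exclusion:
Individual areas: |zone P| = 18, |zone Q| = 60, |zone R| = 8.
|zone P∩zone Q| = 5.25.
|zone P∩zone R| = 0.
|zone Q∩zone R| = 0.
|zone P∩zone Q∩zone R| = 0.
|zone P ∪ zone Q ∪ zone R| = 86 − 5.25 + 0 = 80.75.

80.75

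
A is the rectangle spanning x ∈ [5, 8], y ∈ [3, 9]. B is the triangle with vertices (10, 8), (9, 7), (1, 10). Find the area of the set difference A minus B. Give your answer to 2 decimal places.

15.51

|A| = 18, |A∩B| = 2.4931.
|A ∖ B| = |A| − |A∩B| = 18 − 2.4931 = 15.51.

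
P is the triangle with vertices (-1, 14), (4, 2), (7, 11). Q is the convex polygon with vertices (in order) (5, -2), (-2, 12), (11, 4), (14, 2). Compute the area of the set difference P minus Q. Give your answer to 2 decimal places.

23.85

|P| = 40.5, |P∩Q| = 16.6497.
|P ∖ Q| = |P| − |P∩Q| = 40.5 − 16.6497 = 23.85.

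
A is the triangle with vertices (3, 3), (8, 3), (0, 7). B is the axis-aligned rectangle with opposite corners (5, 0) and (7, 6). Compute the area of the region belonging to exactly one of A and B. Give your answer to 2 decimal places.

18.00

|A| = 10, |B| = 12, |A∩B| = 2.
|A △ B| = |A| + |B| − 2·|A∩B| = 10 + 12 − 4 = 18.00.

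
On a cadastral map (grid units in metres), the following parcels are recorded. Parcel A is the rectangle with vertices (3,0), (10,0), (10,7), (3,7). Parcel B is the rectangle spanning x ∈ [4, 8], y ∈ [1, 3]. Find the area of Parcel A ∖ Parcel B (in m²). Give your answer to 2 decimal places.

41.00

|Parcel A∩Parcel B|: x∈[4,8], y∈[1,3] → 4·2 = 8.
|Parcel A| = 49.
|Parcel A ∖ Parcel B| = |Parcel A| − |Parcel A∩Parcel B| = 49 − 8 = 41.00.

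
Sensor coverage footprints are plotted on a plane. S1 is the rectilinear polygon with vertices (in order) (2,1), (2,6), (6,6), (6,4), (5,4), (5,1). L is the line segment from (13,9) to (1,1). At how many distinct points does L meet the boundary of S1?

The segment meets the boundary at (5.5,4), (2,1.667), (6,4.333), (5,3.667).

4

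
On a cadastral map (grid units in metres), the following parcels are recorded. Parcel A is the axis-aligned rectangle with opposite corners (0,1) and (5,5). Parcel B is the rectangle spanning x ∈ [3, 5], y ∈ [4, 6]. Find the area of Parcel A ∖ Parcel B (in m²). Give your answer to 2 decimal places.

|Parcel A∩Parcel B|: x∈[3,5], y∈[4,5] → 2·1 = 2.
|Parcel A| = 20.
|Parcel A ∖ Parcel B| = |Parcel A| − |Parcel A∩Parcel B| = 20 − 2 = 18.00.

18.00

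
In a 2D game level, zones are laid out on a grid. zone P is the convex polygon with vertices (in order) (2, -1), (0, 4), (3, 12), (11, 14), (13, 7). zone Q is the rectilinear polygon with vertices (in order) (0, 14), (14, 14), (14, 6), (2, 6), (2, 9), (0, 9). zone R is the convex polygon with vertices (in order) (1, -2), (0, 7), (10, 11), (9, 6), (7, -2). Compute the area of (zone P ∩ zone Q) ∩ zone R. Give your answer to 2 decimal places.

The region (zone P ∩ zone Q) ∩ zone R is the polygon with vertices (2,6), (2,7.8), (10,11), (9,6).
By the shoelace formula its area is 24.70.

24.70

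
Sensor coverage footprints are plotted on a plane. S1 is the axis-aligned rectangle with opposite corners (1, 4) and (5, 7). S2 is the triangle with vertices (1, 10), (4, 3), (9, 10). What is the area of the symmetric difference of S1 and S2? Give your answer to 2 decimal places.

27.69

|S1| = 12, |S2| = 28, |S1∩S2| = 6.1571.
|S1 △ S2| = |S1| + |S2| − 2·|S1∩S2| = 12 + 28 − 12.3143 = 27.69.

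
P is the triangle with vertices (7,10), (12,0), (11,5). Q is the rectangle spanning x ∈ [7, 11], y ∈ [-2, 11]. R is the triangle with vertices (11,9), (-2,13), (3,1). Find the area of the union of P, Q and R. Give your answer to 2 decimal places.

111.04

By inclusion–exclusion:
Individual areas: |P| = 7.5, |Q| = 52, |R| = 68.
|P∩Q| = 6.
|P∩R| = 1.3889.
|Q∩R| = 10.4615.
|P∩Q∩R| = 1.3889.
|P ∪ Q ∪ R| = 127.5 − 17.8504 + 1.3889 = 111.04.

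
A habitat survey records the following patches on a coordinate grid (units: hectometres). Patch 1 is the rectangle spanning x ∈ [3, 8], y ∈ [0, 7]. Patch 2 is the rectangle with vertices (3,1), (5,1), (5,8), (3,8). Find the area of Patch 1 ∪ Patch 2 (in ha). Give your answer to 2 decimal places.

By inclusion–exclusion:
Individual areas: |Patch 1| = 35, |Patch 2| = 14.
|Patch 1∩Patch 2|: x∈[3,5], y∈[1,7] → 2·6 = 12.
|Patch 1 ∪ Patch 2| = 49 − 12 = 37.00.

37.00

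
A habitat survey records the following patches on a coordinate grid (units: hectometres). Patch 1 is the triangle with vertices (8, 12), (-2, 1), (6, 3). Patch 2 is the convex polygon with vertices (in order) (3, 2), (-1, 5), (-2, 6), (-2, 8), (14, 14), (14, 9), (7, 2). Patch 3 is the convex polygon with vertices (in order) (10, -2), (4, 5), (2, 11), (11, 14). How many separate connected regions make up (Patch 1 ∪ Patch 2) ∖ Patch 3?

(Patch 1 ∪ Patch 2) ∖ Patch 3 splits into 2 disjoint pieces (area 19.9053, area 38.2071).

2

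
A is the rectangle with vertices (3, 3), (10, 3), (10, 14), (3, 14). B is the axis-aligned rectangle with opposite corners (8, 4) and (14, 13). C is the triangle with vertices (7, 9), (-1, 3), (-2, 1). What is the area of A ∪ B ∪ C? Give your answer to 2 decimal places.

By inclusion–exclusion:
Individual areas: |A| = 77, |B| = 54, |C| = 5.
|A∩B|: x∈[8,10], y∈[4,13] → 2·9 = 18.
|A∩C| = 1.1111.
|B∩C| = 0.
|A∩B∩C| = 0.
|A ∪ B ∪ C| = 136 − 19.1111 + 0 = 116.89.

116.89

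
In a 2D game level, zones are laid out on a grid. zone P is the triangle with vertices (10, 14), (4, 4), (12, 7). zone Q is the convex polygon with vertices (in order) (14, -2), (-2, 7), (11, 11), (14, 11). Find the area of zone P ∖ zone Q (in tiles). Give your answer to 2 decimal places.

|zone P| = 31, |zone P∩zone Q| = 25.5379.
|zone P ∖ zone Q| = |zone P| − |zone P∩zone Q| = 31 − 25.5379 = 5.46.

5.46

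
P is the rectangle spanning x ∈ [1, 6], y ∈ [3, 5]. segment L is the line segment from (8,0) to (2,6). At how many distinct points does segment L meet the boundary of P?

2

The segment meets the boundary at (3,5), (5,3).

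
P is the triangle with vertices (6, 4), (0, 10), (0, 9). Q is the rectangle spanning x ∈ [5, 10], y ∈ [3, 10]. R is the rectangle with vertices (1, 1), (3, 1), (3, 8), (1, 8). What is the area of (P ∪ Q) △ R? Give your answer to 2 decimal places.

|P ∪ Q| = 37.9167.
|(P ∪ Q) ∩ R| = 0.85.
|(P ∪ Q) △ R| = 37.9167 + 14 − 1.7 = 50.22.

50.22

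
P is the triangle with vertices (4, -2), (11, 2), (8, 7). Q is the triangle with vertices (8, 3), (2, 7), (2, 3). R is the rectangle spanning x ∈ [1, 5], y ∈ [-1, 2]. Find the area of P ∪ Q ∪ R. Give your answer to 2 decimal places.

By inclusion–exclusion:
Individual areas: |P| = 23.5, |Q| = 12, |R| = 12.
|P∩Q| = 0.8127.
|P∩R| = 0.3472.
|Q∩R| = 0.
|P∩Q∩R| = 0.
|P ∪ Q ∪ R| = 47.5 − 1.1599 + 0 = 46.34.

46.34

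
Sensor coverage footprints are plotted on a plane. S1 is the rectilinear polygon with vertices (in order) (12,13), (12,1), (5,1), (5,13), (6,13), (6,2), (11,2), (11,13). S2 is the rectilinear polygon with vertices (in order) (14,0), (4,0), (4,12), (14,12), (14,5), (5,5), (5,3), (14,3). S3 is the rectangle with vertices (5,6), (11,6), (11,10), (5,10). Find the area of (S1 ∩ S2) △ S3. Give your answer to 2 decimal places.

39.00

|S1 ∩ S2| = 23.
|(S1 ∩ S2) ∩ S3| = 4.
|(S1 ∩ S2) △ S3| = 23 + 24 − 8 = 39.00.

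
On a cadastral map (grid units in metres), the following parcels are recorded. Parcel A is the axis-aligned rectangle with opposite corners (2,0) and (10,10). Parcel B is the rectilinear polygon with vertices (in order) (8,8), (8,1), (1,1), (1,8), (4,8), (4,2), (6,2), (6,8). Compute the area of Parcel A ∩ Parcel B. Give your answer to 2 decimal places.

The intersection is the polygon with vertices (2,8), (4,8), (4,2), (6,2), (6,8), (8,8), (8,1), (2,1).
By the shoelace formula its area is 30.00.

30.00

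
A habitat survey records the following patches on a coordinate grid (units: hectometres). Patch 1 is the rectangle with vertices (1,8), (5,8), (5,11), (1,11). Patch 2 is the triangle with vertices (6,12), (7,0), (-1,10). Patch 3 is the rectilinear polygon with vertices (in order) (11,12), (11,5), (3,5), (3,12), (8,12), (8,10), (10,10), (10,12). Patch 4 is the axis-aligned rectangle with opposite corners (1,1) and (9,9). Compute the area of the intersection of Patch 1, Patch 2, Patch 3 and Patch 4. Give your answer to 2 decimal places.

The intersection is the polygon with vertices (3,8), (3,9), (5,9), (5,8).
By the shoelace formula its area is 2.00.

2.00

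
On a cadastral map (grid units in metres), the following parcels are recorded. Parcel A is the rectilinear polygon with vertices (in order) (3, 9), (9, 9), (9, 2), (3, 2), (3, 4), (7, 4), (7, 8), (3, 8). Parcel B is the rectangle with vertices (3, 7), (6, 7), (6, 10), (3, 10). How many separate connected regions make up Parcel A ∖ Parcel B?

Parcel A ∖ Parcel B is a single connected region.

1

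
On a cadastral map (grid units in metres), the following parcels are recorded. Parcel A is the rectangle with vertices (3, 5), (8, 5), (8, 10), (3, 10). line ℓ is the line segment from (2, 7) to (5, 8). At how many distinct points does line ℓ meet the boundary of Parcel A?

The segment meets the boundary at (3,7.333).

1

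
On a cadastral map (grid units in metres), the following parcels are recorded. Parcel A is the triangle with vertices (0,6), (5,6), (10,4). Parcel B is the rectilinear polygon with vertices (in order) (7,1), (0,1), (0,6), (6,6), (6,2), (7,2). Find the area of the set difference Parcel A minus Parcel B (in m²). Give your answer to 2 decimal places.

1.60

|Parcel A| = 5, |Parcel A∩Parcel B| = 3.4.
|Parcel A ∖ Parcel B| = |Parcel A| − |Parcel A∩Parcel B| = 5 − 3.4 = 1.60.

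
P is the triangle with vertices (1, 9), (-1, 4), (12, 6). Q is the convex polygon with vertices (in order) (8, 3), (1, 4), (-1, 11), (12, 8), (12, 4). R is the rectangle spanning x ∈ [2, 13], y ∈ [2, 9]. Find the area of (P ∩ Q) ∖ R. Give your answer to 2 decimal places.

6.55

|P ∩ Q| = 27.8781.
|(P ∩ Q) ∩ R| = 21.3287.
|(P ∩ Q) ∖ R| = 27.8781 − 21.3287 = 6.55.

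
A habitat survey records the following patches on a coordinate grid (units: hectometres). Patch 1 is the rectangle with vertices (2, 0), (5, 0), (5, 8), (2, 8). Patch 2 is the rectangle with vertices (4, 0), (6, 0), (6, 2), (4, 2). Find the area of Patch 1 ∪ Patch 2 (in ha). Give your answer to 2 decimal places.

26.00

By inclusion–exclusion:
Individual areas: |Patch 1| = 24, |Patch 2| = 4.
|Patch 1∩Patch 2|: x∈[4,5], y∈[0,2] → 1·2 = 2.
|Patch 1 ∪ Patch 2| = 28 − 2 = 26.00.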